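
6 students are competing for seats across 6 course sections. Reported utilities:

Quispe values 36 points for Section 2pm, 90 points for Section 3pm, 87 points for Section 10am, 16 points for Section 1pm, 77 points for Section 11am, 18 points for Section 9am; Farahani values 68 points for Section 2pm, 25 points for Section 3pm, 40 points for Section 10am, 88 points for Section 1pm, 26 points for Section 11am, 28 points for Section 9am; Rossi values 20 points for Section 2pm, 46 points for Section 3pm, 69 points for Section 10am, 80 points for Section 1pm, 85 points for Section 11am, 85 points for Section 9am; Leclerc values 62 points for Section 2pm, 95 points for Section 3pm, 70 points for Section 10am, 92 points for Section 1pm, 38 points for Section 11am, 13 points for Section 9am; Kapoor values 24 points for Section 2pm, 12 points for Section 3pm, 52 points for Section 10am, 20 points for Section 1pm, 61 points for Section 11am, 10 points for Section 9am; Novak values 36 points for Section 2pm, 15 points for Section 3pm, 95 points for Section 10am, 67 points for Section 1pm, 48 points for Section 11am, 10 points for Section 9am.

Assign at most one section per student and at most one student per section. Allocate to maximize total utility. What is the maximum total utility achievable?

This is the linear assignment problem.
Optimal: Quispe→Section 3pm (90 points), Farahani→Section 2pm (68 points), Rossi→Section 9am (85 points), Leclerc→Section 1pm (92 points), Kapoor→Section 11am (61 points), Novak→Section 10am (95 points) — total 90+68+85+92+61+95 = 491 points.
Row-greedy (each student in turn takes its best remaining section) gives 367 points, worse by 124.
Every other assignment is strictly worse.

Maximum total: 491 points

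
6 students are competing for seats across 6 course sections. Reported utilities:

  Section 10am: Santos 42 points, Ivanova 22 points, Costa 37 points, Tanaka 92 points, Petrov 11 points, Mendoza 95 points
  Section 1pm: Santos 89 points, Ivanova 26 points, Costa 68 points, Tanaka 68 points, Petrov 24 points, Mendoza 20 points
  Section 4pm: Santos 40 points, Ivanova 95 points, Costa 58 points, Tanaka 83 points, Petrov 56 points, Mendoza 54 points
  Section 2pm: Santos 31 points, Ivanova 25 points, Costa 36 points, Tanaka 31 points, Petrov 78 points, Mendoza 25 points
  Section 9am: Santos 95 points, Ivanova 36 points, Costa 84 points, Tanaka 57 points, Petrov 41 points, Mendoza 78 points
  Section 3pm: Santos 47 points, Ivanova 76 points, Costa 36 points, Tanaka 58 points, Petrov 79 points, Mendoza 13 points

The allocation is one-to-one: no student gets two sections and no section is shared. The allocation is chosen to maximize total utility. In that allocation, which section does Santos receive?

Optimal: Santos→Section 1pm (89 points), Ivanova→Section 3pm (76 points), Costa→Section 9am (84 points), Tanaka→Section 4pm (83 points), Petrov→Section 2pm (78 points), Mendoza→Section 10am (95 points) — total 89+76+84+83+78+95 = 505 points.
Max-entry greedy (repeatedly take the single best remaining cell) gives 463 points, worse by 42.
Next-best assignment: Santos→Section 1pm, Ivanova→Section 4pm, Costa→Section 9am, Tanaka→Section 3pm, Petrov→Section 2pm, Mendoza→Section 10am = 499 points.
Santos's own top section is Section 9am (95 points), but forcing Santos→Section 9am and reassigning the rest optimally gives only 495 points — worse by 10.

Santos receives Section 1pm.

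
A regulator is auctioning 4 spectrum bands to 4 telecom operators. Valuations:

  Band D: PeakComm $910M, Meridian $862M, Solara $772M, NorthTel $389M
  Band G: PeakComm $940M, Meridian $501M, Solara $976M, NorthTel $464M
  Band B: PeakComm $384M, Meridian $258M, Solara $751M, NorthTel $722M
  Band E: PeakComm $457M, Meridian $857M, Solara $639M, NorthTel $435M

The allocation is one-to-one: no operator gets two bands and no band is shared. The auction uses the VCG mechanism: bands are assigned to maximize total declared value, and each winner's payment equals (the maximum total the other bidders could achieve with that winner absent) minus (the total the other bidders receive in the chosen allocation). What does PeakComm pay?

PeakComm pays $5M.

Efficient allocation: PeakComm→Band D ($910M), Meridian→Band E ($857M), Solara→Band G ($976M), NorthTel→Band B ($722M); total welfare W = $3465M.
PeakComm receives Band D at value $910M, so the others get W − 910 = $2555M.
Without PeakComm: best allocation of the remaining 3 bidders over all 4 bands is Meridian→Band D ($862M), Solara→Band G ($976M), NorthTel→Band B ($722M), total $2560M.
VCG payment = (others' best without PeakComm) − (others' welfare with PeakComm) = 2560 − 2555 = $5M.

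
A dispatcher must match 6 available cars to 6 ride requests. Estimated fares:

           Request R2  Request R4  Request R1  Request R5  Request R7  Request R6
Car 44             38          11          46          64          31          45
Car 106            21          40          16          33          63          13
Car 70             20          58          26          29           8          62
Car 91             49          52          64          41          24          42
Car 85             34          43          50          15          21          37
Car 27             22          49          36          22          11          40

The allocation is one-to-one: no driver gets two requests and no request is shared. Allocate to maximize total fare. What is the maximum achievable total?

Maximum total: $337

Optimal: Car 44→Request R5 ($64), Car 106→Request R7 ($63), Car 70→Request R6 ($62), Car 91→Request R2 ($49), Car 85→Request R1 ($50), Car 27→Request R4 ($49) — total 64+63+62+49+50+49 = $337.
Max-entry greedy (repeatedly take the single best remaining cell) gives $336, worse by 1.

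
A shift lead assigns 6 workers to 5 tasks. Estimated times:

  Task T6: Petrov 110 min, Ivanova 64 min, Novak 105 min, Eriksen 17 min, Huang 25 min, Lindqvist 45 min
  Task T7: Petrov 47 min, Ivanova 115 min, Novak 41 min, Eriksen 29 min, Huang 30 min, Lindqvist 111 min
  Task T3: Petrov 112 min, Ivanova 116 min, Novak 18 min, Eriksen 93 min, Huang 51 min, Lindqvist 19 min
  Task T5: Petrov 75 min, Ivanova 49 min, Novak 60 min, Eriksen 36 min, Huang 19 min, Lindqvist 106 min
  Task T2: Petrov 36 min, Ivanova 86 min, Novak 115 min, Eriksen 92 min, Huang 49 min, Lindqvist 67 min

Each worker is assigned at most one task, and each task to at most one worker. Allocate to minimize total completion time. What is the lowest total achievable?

Min total: 132 min

Optimal: Eriksen→Task T6 (17 min), Novak→Task T7 (41 min), Lindqvist→Task T3 (19 min), Huang→Task T5 (19 min), Petrov→Task T2 (36 min) — total 17+41+19+19+36 = 132 min.
Column-greedy (each task in turn goes to its cheapest remaining worker) gives 150 min, worse by 18.
Next-best assignment: Lindqvist→Task T6, Eriksen→Task T7, Novak→Task T3, Huang→Task T5, Petrov→Task T2 = 147 min.
Swapping Huang↔Lindqvist (Huang→Task T3 51 min, Lindqvist→Task T5 106 min) adds 119.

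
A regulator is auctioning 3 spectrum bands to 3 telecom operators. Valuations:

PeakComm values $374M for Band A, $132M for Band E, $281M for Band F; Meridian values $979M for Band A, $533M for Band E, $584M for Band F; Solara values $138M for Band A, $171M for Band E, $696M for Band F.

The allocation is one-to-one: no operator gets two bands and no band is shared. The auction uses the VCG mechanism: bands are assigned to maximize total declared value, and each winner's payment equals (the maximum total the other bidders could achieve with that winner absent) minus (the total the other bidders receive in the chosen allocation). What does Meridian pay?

Efficient allocation: PeakComm→Band E ($132M), Meridian→Band A ($979M), Solara→Band F ($696M); total welfare W = $1807M.
Meridian receives Band A at value $979M, so the others get W − 979 = $828M.
Without Meridian: best allocation of the remaining 2 bidders over all 3 bands is PeakComm→Band A ($374M), Solara→Band F ($696M), total $1070M.
VCG payment = (others' best without Meridian) − (others' welfare with Meridian) = 1070 − 828 = $242M.

Meridian pays $242M.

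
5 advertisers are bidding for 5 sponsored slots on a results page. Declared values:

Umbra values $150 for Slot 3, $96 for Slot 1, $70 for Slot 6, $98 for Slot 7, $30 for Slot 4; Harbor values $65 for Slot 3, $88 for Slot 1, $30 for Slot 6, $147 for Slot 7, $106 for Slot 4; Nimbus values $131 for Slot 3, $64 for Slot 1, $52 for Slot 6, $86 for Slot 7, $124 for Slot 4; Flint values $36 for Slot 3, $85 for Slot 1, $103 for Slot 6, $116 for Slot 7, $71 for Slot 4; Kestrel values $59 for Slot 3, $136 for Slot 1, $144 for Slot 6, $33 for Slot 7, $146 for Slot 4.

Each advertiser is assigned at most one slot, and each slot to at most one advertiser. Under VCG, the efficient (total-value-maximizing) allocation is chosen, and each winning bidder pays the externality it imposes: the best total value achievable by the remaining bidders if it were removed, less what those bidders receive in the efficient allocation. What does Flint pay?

Flint pays $8.

Efficient allocation: Umbra→Slot 3 ($150), Harbor→Slot 7 ($147), Nimbus→Slot 4 ($124), Flint→Slot 6 ($103), Kestrel→Slot 1 ($136); total welfare W = $660.
Flint receives Slot 6 at value $103, so the others get W − 103 = $557.
Without Flint: best allocation of the remaining 4 bidders over all 5 slots is Umbra→Slot 3 ($150), Harbor→Slot 7 ($147), Nimbus→Slot 4 ($124), Kestrel→Slot 6 ($144), total $565.
VCG payment = (others' best without Flint) − (others' welfare with Flint) = 565 − 557 = $8.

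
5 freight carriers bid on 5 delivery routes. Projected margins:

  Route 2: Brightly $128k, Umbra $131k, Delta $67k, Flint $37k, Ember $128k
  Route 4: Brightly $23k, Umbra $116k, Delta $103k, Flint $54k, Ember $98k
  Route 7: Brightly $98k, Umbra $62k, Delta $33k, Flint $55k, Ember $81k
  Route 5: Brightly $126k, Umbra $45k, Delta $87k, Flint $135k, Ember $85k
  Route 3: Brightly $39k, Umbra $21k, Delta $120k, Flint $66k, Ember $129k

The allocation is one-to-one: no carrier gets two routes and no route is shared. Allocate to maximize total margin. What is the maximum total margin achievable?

Max total: $597k

This is the linear assignment problem.
Optimal: Brightly→Route 7 ($98k), Umbra→Route 4 ($116k), Delta→Route 3 ($120k), Flint→Route 5 ($135k), Ember→Route 2 ($128k) — total 98+116+120+135+128 = $597k.
No other one-to-one assignment exceeds $597k.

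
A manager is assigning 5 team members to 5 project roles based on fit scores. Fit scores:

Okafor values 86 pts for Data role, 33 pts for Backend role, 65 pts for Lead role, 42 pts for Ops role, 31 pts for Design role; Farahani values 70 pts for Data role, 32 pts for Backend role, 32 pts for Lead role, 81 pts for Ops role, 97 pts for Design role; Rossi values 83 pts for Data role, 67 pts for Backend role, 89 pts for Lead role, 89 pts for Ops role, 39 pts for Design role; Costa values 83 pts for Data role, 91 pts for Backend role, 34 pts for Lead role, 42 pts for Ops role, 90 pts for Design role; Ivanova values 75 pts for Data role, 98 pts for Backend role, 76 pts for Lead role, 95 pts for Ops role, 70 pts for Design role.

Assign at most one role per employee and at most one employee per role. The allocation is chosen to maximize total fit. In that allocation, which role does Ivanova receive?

Optimal: Okafor→Data role (86 pts), Farahani→Design role (97 pts), Rossi→Lead role (89 pts), Costa→Backend role (91 pts), Ivanova→Ops role (95 pts) — total 86+97+89+91+95 = 458 pts.
Max-entry greedy (repeatedly take the single best remaining cell) gives 412 pts, worse by 46.
Swapping Rossi↔Okafor (Rossi→Data role 83 pts, Okafor→Lead role 65 pts) loses 27.
Every other assignment is strictly worse.
Ivanova's own top role is Backend role (98 pts), but forcing Ivanova→Backend role and reassigning the rest optimally gives only 444 pts — worse by 14.

Ivanova receives Ops role.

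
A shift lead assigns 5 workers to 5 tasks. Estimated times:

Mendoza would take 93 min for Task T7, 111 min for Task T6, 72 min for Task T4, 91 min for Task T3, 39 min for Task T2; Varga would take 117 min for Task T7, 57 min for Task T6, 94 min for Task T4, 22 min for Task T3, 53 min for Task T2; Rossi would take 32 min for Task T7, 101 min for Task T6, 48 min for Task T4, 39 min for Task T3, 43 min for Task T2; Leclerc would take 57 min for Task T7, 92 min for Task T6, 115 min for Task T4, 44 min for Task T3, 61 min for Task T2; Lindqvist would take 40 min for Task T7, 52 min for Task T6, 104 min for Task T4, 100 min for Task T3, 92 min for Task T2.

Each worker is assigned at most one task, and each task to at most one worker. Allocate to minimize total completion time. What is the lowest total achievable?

Optimal: Mendoza→Task T2 (39 min), Varga→Task T3 (22 min), Rossi→Task T4 (48 min), Leclerc→Task T7 (57 min), Lindqvist→Task T6 (52 min) — total 39+22+48+57+52 = 218 min.
Min-entry greedy (repeatedly take the single cheapest remaining cell) gives 260 min, worse by 42.
Swapping Varga↔Lindqvist (Varga→Task T6 57 min, Lindqvist→Task T3 100 min) adds 83.
No other one-to-one assignment undercuts 218 min.

Min total: 218 min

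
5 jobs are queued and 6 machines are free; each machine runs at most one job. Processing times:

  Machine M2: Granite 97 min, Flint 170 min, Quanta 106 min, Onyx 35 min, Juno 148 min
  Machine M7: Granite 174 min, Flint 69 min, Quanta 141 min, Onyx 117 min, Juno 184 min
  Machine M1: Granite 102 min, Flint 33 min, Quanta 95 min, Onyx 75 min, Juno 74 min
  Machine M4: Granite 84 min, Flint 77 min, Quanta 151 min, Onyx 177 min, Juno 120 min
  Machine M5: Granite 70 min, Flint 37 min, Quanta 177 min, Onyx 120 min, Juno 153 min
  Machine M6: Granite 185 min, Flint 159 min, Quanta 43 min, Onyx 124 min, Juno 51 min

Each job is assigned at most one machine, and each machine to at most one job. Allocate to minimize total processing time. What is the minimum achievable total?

Min total: 273 min

Optimal: Granite→Machine M4 (84 min), Flint→Machine M5 (37 min), Quanta→Machine M6 (43 min), Onyx→Machine M2 (35 min), Juno→Machine M1 (74 min) — total 84+37+43+35+74 = 273 min.
Row-greedy (each job in turn takes its cheapest remaining machine) gives 301 min, worse by 28.
Next-best assignment: Granite→Machine M5, Flint→Machine M7, Quanta→Machine M6, Onyx→Machine M2, Juno→Machine M1 = 291 min.
Swapping Flint↔Juno (Flint→Machine M1 33 min, Juno→Machine M5 153 min) adds 75.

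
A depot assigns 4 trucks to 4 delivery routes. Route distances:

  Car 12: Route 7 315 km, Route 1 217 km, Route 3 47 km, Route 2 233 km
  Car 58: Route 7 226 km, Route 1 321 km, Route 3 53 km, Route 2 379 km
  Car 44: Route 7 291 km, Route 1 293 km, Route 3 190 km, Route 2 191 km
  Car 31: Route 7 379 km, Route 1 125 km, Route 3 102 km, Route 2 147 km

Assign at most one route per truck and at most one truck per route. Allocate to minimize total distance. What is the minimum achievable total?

Optimal: Car 12→Route 3 (47 km), Car 58→Route 7 (226 km), Car 44→Route 2 (191 km), Car 31→Route 1 (125 km) — total 47+226+191+125 = 589 km.
Next-best assignment: Car 12→Route 7, Car 58→Route 3, Car 44→Route 2, Car 31→Route 1 = 684 km.
Swapping Car 44↔Car 58 (Car 44→Route 7 291 km, Car 58→Route 2 379 km) adds 253.

Minimum total: 589 km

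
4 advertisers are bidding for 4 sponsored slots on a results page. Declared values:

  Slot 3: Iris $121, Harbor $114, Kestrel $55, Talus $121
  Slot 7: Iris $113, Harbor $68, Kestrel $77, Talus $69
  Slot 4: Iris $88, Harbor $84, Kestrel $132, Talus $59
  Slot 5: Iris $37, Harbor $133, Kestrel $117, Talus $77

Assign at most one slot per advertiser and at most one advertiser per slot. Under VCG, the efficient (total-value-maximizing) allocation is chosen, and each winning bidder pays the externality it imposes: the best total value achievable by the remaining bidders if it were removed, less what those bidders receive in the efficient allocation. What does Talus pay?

Efficient allocation: Iris→Slot 7 ($113), Harbor→Slot 5 ($133), Kestrel→Slot 4 ($132), Talus→Slot 3 ($121); total welfare W = $499.
Talus receives Slot 3 at value $121, so the others get W − 121 = $378.
Without Talus: best allocation of the remaining 3 bidders over all 4 slots is Iris→Slot 3 ($121), Harbor→Slot 5 ($133), Kestrel→Slot 4 ($132), total $386.
VCG payment = (others' best without Talus) − (others' welfare with Talus) = 386 − 378 = $8.

Talus pays $8.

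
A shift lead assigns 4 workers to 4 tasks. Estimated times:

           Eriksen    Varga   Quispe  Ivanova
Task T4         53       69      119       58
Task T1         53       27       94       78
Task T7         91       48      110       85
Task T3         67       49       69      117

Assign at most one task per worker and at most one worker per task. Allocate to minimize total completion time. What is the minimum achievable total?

Optimal: Eriksen→Task T1 (53 min), Varga→Task T7 (48 min), Quispe→Task T3 (69 min), Ivanova→Task T4 (58 min) — total 53+48+69+58 = 228 min.
Row-greedy (each worker in turn takes its cheapest remaining task) gives 234 min, worse by 6.
Every other assignment is strictly worse.

Min total: 228 min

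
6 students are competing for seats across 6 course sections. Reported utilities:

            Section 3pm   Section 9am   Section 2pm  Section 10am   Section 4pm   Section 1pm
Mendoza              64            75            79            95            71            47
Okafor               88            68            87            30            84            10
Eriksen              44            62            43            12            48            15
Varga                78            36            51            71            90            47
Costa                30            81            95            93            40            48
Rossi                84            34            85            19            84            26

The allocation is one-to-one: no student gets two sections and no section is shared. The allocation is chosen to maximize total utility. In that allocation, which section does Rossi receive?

Rossi receives Section 4pm.

Optimal: Mendoza→Section 10am (95 points), Okafor→Section 3pm (88 points), Eriksen→Section 9am (62 points), Varga→Section 1pm (47 points), Costa→Section 2pm (95 points), Rossi→Section 4pm (84 points) — total 95+88+62+47+95+84 = 471 points.
Next-best assignment: Mendoza→Section 10am, Okafor→Section 3pm, Eriksen→Section 9am, Varga→Section 4pm, Costa→Section 1pm, Rossi→Section 2pm = 468 points.
Rossi's own top section is Section 2pm (85 points), but forcing Rossi→Section 2pm and reassigning the rest optimally gives only 468 points — worse by 3.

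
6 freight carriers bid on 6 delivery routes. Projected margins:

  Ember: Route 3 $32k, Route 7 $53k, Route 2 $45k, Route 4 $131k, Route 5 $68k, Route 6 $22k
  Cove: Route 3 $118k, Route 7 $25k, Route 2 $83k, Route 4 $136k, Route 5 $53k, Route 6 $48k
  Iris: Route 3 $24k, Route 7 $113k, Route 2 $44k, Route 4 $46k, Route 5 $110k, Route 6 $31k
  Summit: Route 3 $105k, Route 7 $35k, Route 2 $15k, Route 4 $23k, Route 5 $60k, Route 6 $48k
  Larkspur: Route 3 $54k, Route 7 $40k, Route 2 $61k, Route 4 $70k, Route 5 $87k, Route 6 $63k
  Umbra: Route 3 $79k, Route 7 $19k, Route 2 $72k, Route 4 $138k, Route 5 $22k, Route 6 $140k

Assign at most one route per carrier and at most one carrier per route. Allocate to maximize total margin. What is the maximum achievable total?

Maximum total: $659k

Optimal: Ember→Route 4 ($131k), Cove→Route 2 ($83k), Iris→Route 7 ($113k), Summit→Route 3 ($105k), Larkspur→Route 5 ($87k), Umbra→Route 6 ($140k) — total 131+83+113+105+87+140 = $659k.
No other one-to-one assignment exceeds $659k.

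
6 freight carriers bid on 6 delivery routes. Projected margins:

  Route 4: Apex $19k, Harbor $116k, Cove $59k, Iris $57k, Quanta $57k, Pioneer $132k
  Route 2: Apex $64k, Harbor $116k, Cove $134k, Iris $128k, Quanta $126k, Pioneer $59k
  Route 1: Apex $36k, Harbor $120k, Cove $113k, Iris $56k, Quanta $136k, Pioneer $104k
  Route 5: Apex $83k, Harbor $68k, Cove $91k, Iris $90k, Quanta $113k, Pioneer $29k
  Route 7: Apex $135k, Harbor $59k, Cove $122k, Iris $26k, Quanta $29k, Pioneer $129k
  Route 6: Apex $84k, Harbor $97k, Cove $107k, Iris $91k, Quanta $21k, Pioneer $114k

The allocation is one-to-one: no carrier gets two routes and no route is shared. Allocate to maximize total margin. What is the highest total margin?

Optimal: Apex→Route 7 ($135k), Harbor→Route 1 ($120k), Cove→Route 6 ($107k), Iris→Route 2 ($128k), Quanta→Route 5 ($113k), Pioneer→Route 4 ($132k) — total 135+120+107+128+113+132 = $735k.

Maximum total: $735k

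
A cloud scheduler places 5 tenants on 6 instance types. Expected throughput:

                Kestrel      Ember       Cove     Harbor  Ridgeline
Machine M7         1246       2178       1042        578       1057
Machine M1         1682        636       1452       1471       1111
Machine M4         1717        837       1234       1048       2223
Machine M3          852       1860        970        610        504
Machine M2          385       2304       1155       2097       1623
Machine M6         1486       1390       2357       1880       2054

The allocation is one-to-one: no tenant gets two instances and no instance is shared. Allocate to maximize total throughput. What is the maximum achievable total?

Max total: 10537 ops/s

Optimal: Kestrel→Machine M1 (1682 ops/s), Ember→Machine M7 (2178 ops/s), Cove→Machine M6 (2357 ops/s), Harbor→Machine M2 (2097 ops/s), Ridgeline→Machine M4 (2223 ops/s) — total 1682+2178+2357+2097+2223 = 10537 ops/s.
Max-entry greedy (repeatedly take the single best remaining cell) gives 9176 ops/s, worse by 1361.
Next-best assignment: Kestrel→Machine M1, Ember→Machine M3, Cove→Machine M6, Harbor→Machine M2, Ridgeline→Machine M4 = 10219 ops/s.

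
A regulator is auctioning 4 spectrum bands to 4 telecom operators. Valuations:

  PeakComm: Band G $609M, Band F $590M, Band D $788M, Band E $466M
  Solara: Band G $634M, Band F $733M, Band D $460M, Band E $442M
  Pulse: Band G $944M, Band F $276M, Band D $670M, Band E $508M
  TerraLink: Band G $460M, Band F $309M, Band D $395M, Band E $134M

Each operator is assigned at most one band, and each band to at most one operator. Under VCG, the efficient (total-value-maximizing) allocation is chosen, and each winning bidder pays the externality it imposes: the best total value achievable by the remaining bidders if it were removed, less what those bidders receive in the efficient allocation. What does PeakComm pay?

PeakComm pays $261M.

Efficient allocation: PeakComm→Band D ($788M), Solara→Band F ($733M), Pulse→Band G ($944M), TerraLink→Band E ($134M); total welfare W = $2599M.
PeakComm receives Band D at value $788M, so the others get W − 788 = $1811M.
Without PeakComm: best allocation of the remaining 3 bidders over all 4 bands is Solara→Band F ($733M), Pulse→Band G ($944M), TerraLink→Band D ($395M), total $2072M.
VCG payment = (others' best without PeakComm) − (others' welfare with PeakComm) = 2072 − 1811 = $261M.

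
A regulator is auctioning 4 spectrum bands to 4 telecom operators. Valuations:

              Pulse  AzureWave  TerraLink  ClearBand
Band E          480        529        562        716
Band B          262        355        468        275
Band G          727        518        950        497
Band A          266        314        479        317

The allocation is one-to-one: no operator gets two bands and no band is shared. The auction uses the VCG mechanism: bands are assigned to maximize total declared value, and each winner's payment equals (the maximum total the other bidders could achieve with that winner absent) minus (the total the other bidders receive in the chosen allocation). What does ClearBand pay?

ClearBand pays $214M.

Efficient allocation: Pulse→Band A ($266M), AzureWave→Band B ($355M), TerraLink→Band G ($950M), ClearBand→Band E ($716M); total welfare W = $2287M.
ClearBand receives Band E at value $716M, so the others get W − 716 = $1571M.
Without ClearBand: best allocation of the remaining 3 bidders over all 4 bands is Pulse→Band E ($480M), AzureWave→Band B ($355M), TerraLink→Band G ($950M), total $1785M.
VCG payment = (others' best without ClearBand) − (others' welfare with ClearBand) = 1785 − 1571 = $214M.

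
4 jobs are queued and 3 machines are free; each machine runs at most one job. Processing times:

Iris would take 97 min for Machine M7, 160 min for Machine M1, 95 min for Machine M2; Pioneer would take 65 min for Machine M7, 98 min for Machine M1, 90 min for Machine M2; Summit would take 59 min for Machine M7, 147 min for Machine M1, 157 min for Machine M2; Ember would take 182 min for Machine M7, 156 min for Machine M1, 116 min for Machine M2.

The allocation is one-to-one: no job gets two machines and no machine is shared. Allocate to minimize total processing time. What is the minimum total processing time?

Minimum total: 252 min

Optimal: Summit→Machine M7 (59 min), Pioneer→Machine M1 (98 min), Iris→Machine M2 (95 min) — total 59+98+95 = 252 min.
Min-entry greedy (repeatedly take the single cheapest remaining cell) gives 305 min, worse by 53.
Next-best assignment: Summit→Machine M7, Pioneer→Machine M1, Ember→Machine M2 = 273 min.
Swapping Iris↔Summit (Iris→Machine M7 97 min, Summit→Machine M2 157 min) adds 100.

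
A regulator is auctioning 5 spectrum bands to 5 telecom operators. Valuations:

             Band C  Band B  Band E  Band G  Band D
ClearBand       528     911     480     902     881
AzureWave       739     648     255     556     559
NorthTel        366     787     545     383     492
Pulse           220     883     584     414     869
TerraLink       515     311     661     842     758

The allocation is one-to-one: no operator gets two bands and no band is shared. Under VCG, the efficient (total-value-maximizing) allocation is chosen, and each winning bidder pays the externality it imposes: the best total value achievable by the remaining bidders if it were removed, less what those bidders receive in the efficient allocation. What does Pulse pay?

Pulse pays $160M.

Efficient allocation: ClearBand→Band G ($902M), AzureWave→Band C ($739M), NorthTel→Band B ($787M), Pulse→Band D ($869M), TerraLink→Band E ($661M); total welfare W = $3958M.
Pulse receives Band D at value $869M, so the others get W − 869 = $3089M.
Without Pulse: best allocation of the remaining 4 bidders over all 5 bands is ClearBand→Band D ($881M), AzureWave→Band C ($739M), NorthTel→Band B ($787M), TerraLink→Band G ($842M), total $3249M.
VCG payment = (others' best without Pulse) − (others' welfare with Pulse) = 3249 − 3089 = $160M.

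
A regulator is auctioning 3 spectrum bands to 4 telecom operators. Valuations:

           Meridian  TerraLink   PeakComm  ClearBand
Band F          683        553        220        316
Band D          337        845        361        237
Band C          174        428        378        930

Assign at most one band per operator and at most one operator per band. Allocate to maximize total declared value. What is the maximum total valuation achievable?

Maximum total: $2458M

This is a one-to-one assignment (maximum-weight bipartite matching).
Optimal: Meridian→Band F ($683M), TerraLink→Band D ($845M), ClearBand→Band C ($930M) — total 683+845+930 = $2458M.
Row-greedy (each operator in turn takes its best remaining band) gives $1906M, worse by 552.
Next-best assignment: PeakComm→Band F, TerraLink→Band D, ClearBand→Band C = $1995M.
Swapping Meridian↔ClearBand (Meridian→Band C $174M, ClearBand→Band F $316M) loses 1123.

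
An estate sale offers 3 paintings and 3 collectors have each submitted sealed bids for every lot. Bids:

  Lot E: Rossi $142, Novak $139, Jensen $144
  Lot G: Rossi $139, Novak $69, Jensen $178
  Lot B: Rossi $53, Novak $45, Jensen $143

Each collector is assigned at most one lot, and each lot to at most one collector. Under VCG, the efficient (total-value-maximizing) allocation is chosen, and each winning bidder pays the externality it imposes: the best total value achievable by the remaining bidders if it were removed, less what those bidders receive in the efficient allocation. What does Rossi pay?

Rossi pays $35.

Efficient allocation: Rossi→Lot G ($139), Novak→Lot E ($139), Jensen→Lot B ($143); total welfare W = $421.
Rossi receives Lot G at value $139, so the others get W − 139 = $282.
Without Rossi: best allocation of the remaining 2 bidders over all 3 lots is Novak→Lot E ($139), Jensen→Lot G ($178), total $317.
VCG payment = (others' best without Rossi) − (others' welfare with Rossi) = 317 − 282 = $35.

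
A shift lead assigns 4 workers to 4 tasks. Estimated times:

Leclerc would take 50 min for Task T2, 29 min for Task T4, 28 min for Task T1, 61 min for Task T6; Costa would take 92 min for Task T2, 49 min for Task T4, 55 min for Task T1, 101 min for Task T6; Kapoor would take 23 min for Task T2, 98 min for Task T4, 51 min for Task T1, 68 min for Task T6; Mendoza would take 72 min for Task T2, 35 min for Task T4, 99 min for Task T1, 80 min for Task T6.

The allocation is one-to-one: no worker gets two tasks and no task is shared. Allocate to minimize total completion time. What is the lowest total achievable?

Minimum total: 174 min

This is a one-to-one assignment (minimum-cost bipartite matching).
Optimal: Leclerc→Task T6 (61 min), Costa→Task T1 (55 min), Kapoor→Task T2 (23 min), Mendoza→Task T4 (35 min) — total 61+55+23+35 = 174 min.
Min-entry greedy (repeatedly take the single cheapest remaining cell) gives 187 min, worse by 13.
No other one-to-one assignment undercuts 174 min.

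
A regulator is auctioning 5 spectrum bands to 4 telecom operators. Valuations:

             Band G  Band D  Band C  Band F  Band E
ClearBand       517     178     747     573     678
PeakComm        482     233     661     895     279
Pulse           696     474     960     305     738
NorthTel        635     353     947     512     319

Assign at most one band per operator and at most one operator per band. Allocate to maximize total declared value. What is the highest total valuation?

Max total: $3216M

Optimal: ClearBand→Band E ($678M), PeakComm→Band F ($895M), Pulse→Band G ($696M), NorthTel→Band C ($947M) — total 678+895+696+947 = $3216M.
Checked against all permutations: $3216M is optimal.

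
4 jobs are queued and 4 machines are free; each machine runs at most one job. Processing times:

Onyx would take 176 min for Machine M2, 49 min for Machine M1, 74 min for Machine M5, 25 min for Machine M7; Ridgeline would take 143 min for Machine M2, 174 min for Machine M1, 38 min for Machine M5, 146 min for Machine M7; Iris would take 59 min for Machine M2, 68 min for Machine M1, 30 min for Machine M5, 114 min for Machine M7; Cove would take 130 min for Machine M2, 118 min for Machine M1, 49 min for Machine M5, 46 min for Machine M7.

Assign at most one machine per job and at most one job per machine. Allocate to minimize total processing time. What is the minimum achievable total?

Minimum total: 192 min

Optimal: Onyx→Machine M1 (49 min), Ridgeline→Machine M5 (38 min), Iris→Machine M2 (59 min), Cove→Machine M7 (46 min) — total 49+38+59+46 = 192 min.
Next-best assignment: Onyx→Machine M7, Ridgeline→Machine M5, Iris→Machine M2, Cove→Machine M1 = 240 min.
Swapping Iris↔Onyx (Iris→Machine M1 68 min, Onyx→Machine M2 176 min) adds 136.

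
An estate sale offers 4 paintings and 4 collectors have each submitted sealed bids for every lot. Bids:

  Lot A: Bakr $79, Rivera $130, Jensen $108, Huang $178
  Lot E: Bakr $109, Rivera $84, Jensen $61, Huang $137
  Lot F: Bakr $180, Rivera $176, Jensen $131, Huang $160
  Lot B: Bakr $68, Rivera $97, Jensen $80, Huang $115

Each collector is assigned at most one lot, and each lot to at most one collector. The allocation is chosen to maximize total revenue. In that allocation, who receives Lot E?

Optimal: Bakr→Lot E ($109), Rivera→Lot F ($176), Jensen→Lot B ($80), Huang→Lot A ($178) — total 109+176+80+178 = $543.
Row-greedy (each collector in turn takes its best remaining lot) gives $527, worse by 16.
Next-best assignment: Bakr→Lot F, Rivera→Lot A, Jensen→Lot B, Huang→Lot E = $527.
Checked against all permutations: $543 is optimal.
Bakr's own top lot is Lot F ($180), but forcing Bakr→Lot F and reassigning the rest optimally gives only $527 — worse by 16.

Bakr receives Lot E.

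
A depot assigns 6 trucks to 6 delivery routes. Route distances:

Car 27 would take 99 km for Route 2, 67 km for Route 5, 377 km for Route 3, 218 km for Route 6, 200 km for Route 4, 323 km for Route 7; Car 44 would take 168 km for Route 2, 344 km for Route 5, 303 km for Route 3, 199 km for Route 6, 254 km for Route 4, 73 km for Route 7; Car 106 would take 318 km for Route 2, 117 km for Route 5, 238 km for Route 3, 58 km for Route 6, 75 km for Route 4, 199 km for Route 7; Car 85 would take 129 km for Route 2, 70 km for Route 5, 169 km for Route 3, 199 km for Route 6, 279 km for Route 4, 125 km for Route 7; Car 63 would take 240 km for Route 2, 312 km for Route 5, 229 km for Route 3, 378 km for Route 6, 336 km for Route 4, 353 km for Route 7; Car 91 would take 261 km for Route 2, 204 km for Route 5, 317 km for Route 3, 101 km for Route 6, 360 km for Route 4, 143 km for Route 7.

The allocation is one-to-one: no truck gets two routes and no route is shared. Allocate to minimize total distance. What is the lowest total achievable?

Minimum total: 647 km

This is the linear assignment problem.
Optimal: Car 27→Route 2 (99 km), Car 44→Route 7 (73 km), Car 106→Route 4 (75 km), Car 85→Route 5 (70 km), Car 63→Route 3 (229 km), Car 91→Route 6 (101 km) — total 99+73+75+70+229+101 = 647 km.
Swapping Car 85↔Car 63 (Car 85→Route 3 169 km, Car 63→Route 5 312 km) adds 182.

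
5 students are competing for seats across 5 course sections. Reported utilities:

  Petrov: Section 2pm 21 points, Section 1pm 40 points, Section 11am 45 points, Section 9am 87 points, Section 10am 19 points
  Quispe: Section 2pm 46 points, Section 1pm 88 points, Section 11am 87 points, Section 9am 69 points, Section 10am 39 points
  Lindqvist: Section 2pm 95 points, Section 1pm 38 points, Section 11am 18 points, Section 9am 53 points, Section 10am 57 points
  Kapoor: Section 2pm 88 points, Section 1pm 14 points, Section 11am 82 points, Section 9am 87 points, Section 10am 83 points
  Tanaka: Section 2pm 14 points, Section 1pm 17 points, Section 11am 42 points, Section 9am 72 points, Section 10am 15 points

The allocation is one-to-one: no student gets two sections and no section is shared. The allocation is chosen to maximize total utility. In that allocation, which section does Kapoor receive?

Kapoor receives Section 10am.

Optimal: Petrov→Section 9am (87 points), Quispe→Section 1pm (88 points), Lindqvist→Section 2pm (95 points), Kapoor→Section 10am (83 points), Tanaka→Section 11am (42 points) — total 87+88+95+83+42 = 395 points.
Column-greedy (each section in turn goes to its best remaining student) gives 367 points, worse by 28.
Next-best assignment: Petrov→Section 11am, Quispe→Section 1pm, Lindqvist→Section 2pm, Kapoor→Section 10am, Tanaka→Section 9am = 383 points.
No other one-to-one assignment exceeds 395 points.
Kapoor's own top section is Section 2pm (88 points), but forcing Kapoor→Section 2pm and reassigning the rest optimally gives only 362 points — worse by 33.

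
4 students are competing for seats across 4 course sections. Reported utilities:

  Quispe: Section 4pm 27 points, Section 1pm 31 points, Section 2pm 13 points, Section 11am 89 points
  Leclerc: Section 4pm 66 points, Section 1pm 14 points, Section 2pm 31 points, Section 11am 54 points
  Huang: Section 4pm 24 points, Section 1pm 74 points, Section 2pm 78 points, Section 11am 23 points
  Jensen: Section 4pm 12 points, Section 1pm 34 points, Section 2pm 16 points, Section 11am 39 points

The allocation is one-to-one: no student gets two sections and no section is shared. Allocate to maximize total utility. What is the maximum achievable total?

Max total: 267 points

This is a one-to-one assignment (maximum-weight bipartite matching).
Optimal: Quispe→Section 11am (89 points), Leclerc→Section 4pm (66 points), Huang→Section 2pm (78 points), Jensen→Section 1pm (34 points) — total 89+66+78+34 = 267 points.
Column-greedy (each section in turn goes to its best remaining student) gives 245 points, worse by 22.
Every other assignment is strictly worse.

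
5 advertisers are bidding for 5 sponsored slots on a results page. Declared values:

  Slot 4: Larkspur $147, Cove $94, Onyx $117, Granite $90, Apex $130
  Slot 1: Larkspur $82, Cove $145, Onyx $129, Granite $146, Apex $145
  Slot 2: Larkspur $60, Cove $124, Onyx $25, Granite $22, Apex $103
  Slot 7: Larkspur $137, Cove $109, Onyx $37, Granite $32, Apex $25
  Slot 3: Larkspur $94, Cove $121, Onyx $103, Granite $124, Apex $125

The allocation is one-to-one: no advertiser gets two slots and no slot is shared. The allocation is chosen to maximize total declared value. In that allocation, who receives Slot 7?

Optimal: Larkspur→Slot 7 ($137), Cove→Slot 2 ($124), Onyx→Slot 4 ($117), Granite→Slot 1 ($146), Apex→Slot 3 ($125) — total 137+124+117+146+125 = $649.
Checked against all permutations: $649 is optimal.
Larkspur's own top slot is Slot 4 ($147), but forcing Larkspur→Slot 4 and reassigning the rest optimally gives only $612 — worse by 37.

Larkspur receives Slot 7.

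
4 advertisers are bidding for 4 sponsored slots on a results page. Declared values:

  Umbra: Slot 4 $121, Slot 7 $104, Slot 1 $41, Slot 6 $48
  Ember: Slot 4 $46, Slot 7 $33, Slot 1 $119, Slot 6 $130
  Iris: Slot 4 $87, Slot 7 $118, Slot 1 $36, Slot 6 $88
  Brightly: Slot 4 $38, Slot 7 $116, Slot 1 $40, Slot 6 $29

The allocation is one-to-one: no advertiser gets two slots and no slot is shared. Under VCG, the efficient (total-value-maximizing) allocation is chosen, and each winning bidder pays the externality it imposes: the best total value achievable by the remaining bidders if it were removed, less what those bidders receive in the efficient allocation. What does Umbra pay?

Umbra pays $10.

Efficient allocation: Umbra→Slot 4 ($121), Ember→Slot 1 ($119), Iris→Slot 6 ($88), Brightly→Slot 7 ($116); total welfare W = $444.
Umbra receives Slot 4 at value $121, so the others get W − 121 = $323.
Without Umbra: best allocation of the remaining 3 bidders over all 4 slots is Ember→Slot 6 ($130), Iris→Slot 4 ($87), Brightly→Slot 7 ($116), total $333.
VCG payment = (others' best without Umbra) − (others' welfare with Umbra) = 333 − 323 = $10.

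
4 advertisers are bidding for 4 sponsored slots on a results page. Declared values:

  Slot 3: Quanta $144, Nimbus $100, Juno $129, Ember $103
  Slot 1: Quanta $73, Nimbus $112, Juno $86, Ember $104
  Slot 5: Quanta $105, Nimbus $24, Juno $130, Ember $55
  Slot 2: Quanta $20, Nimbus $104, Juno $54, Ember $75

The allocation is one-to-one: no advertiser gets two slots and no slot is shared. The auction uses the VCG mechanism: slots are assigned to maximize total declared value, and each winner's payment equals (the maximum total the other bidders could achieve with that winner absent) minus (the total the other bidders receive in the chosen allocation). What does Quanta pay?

Quanta pays $7.

Efficient allocation: Quanta→Slot 3 ($144), Nimbus→Slot 2 ($104), Juno→Slot 5 ($130), Ember→Slot 1 ($104); total welfare W = $482.
Quanta receives Slot 3 at value $144, so the others get W − 144 = $338.
Without Quanta: best allocation of the remaining 3 bidders over all 4 slots is Nimbus→Slot 1 ($112), Juno→Slot 5 ($130), Ember→Slot 3 ($103), total $345.
VCG payment = (others' best without Quanta) − (others' welfare with Quanta) = 345 − 338 = $7.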